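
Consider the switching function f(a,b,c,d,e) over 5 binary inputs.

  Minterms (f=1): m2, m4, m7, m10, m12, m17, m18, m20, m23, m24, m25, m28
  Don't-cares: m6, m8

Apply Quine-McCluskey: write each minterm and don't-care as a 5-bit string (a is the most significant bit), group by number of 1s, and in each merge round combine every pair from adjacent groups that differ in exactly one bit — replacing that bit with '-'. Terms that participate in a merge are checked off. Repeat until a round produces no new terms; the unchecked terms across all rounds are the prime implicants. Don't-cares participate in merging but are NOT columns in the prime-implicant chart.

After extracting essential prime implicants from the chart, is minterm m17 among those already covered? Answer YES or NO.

Round 0: 00010✓ 00100✓ 00110✓ 00111✓ 01000✓ 01010✓ 01100✓ 10001✓ 10010✓ 10100✓ 10111✓ 11000✓ 11001✓ 11100✓
Round 1: -0010 -0100✓ -0111 -1000✓ -1100✓ 0-010 0-100✓ 00-10 001-0 0011- 01-00✓ 010-0 1-001 1-100✓ 11-00✓ 1100-
Round 2: --100 -1-00
PIs = {--100, -0010, -0111, -1-00, 0-010, 00-10, 001-0, 0011-, 010-0, 1-001, 1100-}
Coverage chart:
  m2: -0010,0-010,00-10
  m4: --100,001-0
  m7: -0111,0011-
  m10: 0-010,010-0
  m12: --100,-1-00
  m17: 1-001 ←essential
  m18: -0010 ←essential
  m20: --100 ←essential
  m23: -0111 ←essential
  m24: -1-00,1100-
  m25: 1-001,1100-
  m28: --100,-1-00
Essential: --100, -0010, -0111, 1-001

YES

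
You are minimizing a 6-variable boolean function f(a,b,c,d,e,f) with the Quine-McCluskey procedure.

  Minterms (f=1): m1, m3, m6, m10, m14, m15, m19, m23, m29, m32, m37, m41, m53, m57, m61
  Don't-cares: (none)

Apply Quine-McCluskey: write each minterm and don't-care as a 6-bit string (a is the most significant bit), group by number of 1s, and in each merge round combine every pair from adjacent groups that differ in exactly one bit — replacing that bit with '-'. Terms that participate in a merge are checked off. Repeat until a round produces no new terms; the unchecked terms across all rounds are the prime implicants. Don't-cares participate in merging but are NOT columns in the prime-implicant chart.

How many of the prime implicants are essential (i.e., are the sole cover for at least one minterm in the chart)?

[col 0] 000001*, 000011*, 000110*, 001010*, 001110*, 001111*, 010011*, 010111*, 011101*, 100000, 100101*, 101001*, 110101*, 111001*, 111101*
[col 1] -11101, 0-0011, 00-110, 0000-1, 001-10, 00111-, 010-11, 1-0101, 1-1001, 11-101, 111-01
Prime implicants: -11101, 0-0011, 00-110, 0000-1, 001-10, 00111-, 010-11, 1-0101, 1-1001, 100000, 11-101, 111-01
PI chart (minterm → PIs covering it):
  1 | 0000-1  (sole → essential)
  3 | 0-0011,0000-1
  6 | 00-110  (sole → essential)
  10 | 001-10  (sole → essential)
  14 | 00-110,001-10,00111-
  15 | 00111-  (sole → essential)
  19 | 0-0011,010-11
  23 | 010-11  (sole → essential)
  29 | -11101  (sole → essential)
  32 | 100000  (sole → essential)
  37 | 1-0101  (sole → essential)
  41 | 1-1001  (sole → essential)
  53 | 1-0101,11-101
  57 | 1-1001,111-01
  61 | -11101,11-101,111-01
Essential prime implicants: -11101, 00-110, 0000-1, 001-10, 00111-, 010-11, 1-0101, 1-1001, 100000

9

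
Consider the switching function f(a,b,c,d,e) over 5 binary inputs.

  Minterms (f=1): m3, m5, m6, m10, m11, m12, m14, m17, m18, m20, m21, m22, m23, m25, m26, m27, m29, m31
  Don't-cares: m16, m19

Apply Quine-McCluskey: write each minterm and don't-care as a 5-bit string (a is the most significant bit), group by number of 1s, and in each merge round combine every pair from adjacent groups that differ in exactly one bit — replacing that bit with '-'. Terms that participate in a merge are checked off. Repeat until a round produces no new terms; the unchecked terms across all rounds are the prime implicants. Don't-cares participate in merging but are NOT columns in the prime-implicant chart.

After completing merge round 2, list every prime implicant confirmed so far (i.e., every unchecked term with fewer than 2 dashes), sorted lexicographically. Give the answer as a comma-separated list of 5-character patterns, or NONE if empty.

-0101, -0110, 0-110, 01-10, 011-0

size-2^0 implicants → 00011(✓)  00101(✓)  00110(✓)  01010(✓)  01011(✓)  01100(✓)  01110(✓)  10000(✓)  10001(✓)  10010(✓)  10011(✓)  10100(✓)  10101(✓)  10110(✓)  10111(✓)  11001(✓)  11010(✓)  11011(✓)  11101(✓)  11111(✓)
size-2^1 implicants → -0011(✓)  -0101  -0110  -1010(✓)  -1011(✓)  0-011(✓)  0-110  01-10  0101-(✓)  011-0  1-001(✓)  1-010(✓)  1-011(✓)  1-101(✓)  1-111(✓)  10-00(✓)  10-01(✓)  10-10(✓)  10-11(✓)  100-0(✓)  100-1(✓)  1000-(✓)  1001-(✓)  101-0(✓)  101-1(✓)  1010-(✓)  1011-(✓)  11-01(✓)  11-11(✓)  110-1(✓)  1101-(✓)  111-1(✓)
size-2^2 implicants → --011  -101-  1--01(✓)  1--11(✓)  1-0-1(✓)  1-01-  1-1-1(✓)  10--0(✓)  10--1(✓)  10-0-(✓)  10-1-(✓)  100--(✓)  101--(✓)  11--1(✓)
size-2^3 implicants → 1---1  10---
Unchecked terms (primes): --011, -0101, -0110, -101-, 0-110, 01-10, 011-0, 1---1, 1-01-, 10---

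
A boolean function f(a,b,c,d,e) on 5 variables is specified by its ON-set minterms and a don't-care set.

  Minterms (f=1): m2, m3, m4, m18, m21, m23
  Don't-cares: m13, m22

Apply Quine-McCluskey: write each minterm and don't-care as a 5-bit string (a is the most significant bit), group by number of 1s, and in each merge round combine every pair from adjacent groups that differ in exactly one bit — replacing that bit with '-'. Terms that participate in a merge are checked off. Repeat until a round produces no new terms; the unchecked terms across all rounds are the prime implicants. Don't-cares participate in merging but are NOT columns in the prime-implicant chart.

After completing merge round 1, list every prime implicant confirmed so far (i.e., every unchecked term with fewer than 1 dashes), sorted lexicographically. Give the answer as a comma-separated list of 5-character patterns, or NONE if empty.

00100, 01101

Round 0: 00010✓ 00011✓ 00100 01101 10010✓ 10101✓ 10110✓ 10111✓
Round 1: -0010 0001- 10-10 101-1 1011-
PIs = {-0010, 0001-, 00100, 01101, 10-10, 101-1, 1011-}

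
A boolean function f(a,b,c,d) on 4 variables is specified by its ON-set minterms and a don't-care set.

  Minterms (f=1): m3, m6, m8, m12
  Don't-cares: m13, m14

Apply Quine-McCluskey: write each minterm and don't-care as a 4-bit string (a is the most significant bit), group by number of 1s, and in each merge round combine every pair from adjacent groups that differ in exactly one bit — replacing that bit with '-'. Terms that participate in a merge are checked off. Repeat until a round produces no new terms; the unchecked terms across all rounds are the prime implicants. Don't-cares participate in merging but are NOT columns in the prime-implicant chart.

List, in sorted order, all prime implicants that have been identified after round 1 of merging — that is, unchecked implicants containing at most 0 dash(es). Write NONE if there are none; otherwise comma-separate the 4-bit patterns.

[col 0] 0011, 0110*, 1000*, 1100*, 1101*, 1110*
[col 1] -110, 1-00, 11-0, 110-
Prime implicants: -110, 0011, 1-00, 11-0, 110-

0011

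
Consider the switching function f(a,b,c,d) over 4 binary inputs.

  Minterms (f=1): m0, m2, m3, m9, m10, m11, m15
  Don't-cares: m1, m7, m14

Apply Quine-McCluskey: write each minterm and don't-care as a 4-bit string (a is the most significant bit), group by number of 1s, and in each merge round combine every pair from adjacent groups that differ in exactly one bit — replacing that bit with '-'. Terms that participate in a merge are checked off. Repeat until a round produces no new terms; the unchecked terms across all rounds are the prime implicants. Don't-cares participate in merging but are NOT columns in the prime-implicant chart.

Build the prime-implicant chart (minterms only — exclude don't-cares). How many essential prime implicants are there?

2

[col 0] 0000*, 0001*, 0010*, 0011*, 0111*, 1001*, 1010*, 1011*, 1110*, 1111*
[col 1] -001*, -010*, -011*, -111*, 0-11*, 00-0*, 00-1*, 000-*, 001-*, 1-10*, 1-11*, 10-1*, 101-*, 111-*
[col 2] --11, -0-1, -01-, 00--, 1-1-
Prime implicants: --11, -0-1, -01-, 00--, 1-1-
PI chart (minterm → PIs covering it):
  0 | 00--  (sole → essential)
  2 | -01-,00--
  3 | --11,-0-1,-01-,00--
  9 | -0-1  (sole → essential)
  10 | -01-,1-1-
  11 | --11,-0-1,-01-,1-1-
  15 | --11,1-1-
Essential prime implicants: -0-1, 00--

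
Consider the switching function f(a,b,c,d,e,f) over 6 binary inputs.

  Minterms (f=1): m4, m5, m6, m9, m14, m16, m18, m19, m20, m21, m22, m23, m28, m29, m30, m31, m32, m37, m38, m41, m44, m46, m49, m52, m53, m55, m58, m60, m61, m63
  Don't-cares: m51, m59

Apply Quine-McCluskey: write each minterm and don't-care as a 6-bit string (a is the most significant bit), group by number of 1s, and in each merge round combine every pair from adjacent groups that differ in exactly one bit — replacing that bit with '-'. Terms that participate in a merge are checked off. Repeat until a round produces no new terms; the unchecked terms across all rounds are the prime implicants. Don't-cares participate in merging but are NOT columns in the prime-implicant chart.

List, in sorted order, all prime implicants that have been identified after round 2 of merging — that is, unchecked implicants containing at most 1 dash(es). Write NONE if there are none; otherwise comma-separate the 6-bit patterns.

[col 0] 000100*, 000101*, 000110*, 001001*, 001110*, 010000*, 010010*, 010011*, 010100*, 010101*, 010110*, 010111*, 011100*, 011101*, 011110*, 011111*, 100000, 100101*, 100110*, 101001*, 101100*, 101110*, 110001*, 110011*, 110100*, 110101*, 110111*, 111010*, 111011*, 111100*, 111101*, 111111*
[col 1] -00101*, -00110*, -01001, -01110*, -10011*, -10100*, -10101*, -10111*, -11100*, -11101*, -11111*, 0-0100*, 0-0101*, 0-0110*, 0-1110*, 00-110*, 0001-0*, 00010-*, 01-100*, 01-101*, 01-110*, 01-111*, 010-00*, 010-10*, 010-11*, 0100-0*, 01001-*, 0101-0*, 0101-1*, 01010-*, 01011-*, 0111-0*, 0111-1*, 01110-*, 01111-*, 1-0101*, 1-1100, 10-110*, 1011-0, 11-011*, 11-100*, 11-101*, 11-111*, 110-01*, 110-11*, 1100-1*, 1101-1*, 11010-*, 111-11*, 11101-, 1111-1*, 11110-*
[col 2] --0101, -0-110, -1-100*, -1-101*, -1-111*, -10-11, -101-1*, -1010-*, -111-1*, -1110-*, 0--110, 0-01-0, 0-010-, 01-1-0*, 01-1-1*, 01-10-*, 01-11-*, 010--0, 010-1-, 0101--*, 0111--*, 11--11, 11-1-1*, 11-10-*, 110--1
[col 3] -1-1-1, -1-10-, 01-1--
Prime implicants: --0101, -0-110, -01001, -1-1-1, -1-10-, -10-11, 0--110, 0-01-0, 0-010-, 01-1--, 010--0, 010-1-, 1-1100, 100000, 1011-0, 11--11, 110--1, 11101-

-01001, 1-1100, 100000, 1011-0, 11101-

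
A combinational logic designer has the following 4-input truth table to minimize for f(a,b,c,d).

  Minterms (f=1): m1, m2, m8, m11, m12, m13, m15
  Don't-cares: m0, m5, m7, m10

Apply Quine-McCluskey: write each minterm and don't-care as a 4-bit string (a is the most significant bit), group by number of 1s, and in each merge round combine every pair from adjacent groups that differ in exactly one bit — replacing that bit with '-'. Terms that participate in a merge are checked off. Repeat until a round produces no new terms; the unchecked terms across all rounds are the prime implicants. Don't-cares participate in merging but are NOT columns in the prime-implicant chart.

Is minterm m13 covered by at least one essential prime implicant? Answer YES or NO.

NO

[col 0] 0000*, 0001*, 0010*, 0101*, 0111*, 1000*, 1010*, 1011*, 1100*, 1101*, 1111*
[col 1] -000*, -010*, -101*, -111*, 0-01, 00-0*, 000-, 01-1*, 1-00, 1-11, 10-0*, 101-, 11-1*, 110-
[col 2] -0-0, -1-1
Prime implicants: -0-0, -1-1, 0-01, 000-, 1-00, 1-11, 101-, 110-
PI chart (minterm → PIs covering it):
  1 | 0-01,000-
  2 | -0-0  (sole → essential)
  8 | -0-0,1-00
  11 | 1-11,101-
  12 | 1-00,110-
  13 | -1-1,110-
  15 | -1-1,1-11
Essential prime implicants: -0-0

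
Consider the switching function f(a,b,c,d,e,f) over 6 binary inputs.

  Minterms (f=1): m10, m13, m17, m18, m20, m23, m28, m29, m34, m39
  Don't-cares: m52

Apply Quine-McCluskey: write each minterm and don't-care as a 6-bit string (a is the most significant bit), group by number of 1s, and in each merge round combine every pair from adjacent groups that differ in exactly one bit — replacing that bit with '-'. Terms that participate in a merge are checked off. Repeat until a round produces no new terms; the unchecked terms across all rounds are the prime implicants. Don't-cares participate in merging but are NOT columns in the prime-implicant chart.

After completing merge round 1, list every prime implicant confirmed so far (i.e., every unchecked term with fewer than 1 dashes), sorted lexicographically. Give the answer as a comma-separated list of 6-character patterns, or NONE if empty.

001010, 010001, 010010, 010111, 100010, 100111

Round 0: 001010 001101✓ 010001 010010 010100✓ 010111 011100✓ 011101✓ 100010 100111 110100✓
Round 1: -10100 0-1101 01-100 01110-
PIs = {-10100, 0-1101, 001010, 01-100, 010001, 010010, 010111, 01110-, 100010, 100111}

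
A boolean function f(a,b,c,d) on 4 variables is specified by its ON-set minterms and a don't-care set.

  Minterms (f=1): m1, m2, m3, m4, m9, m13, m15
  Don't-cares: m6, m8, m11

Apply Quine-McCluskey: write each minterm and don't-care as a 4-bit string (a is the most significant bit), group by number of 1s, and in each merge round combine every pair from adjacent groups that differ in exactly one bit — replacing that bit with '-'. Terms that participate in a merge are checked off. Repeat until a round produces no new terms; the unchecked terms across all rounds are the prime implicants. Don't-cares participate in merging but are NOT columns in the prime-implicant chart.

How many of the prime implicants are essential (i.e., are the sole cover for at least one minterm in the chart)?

Round 0: 0001✓ 0010✓ 0011✓ 0100✓ 0110✓ 1000✓ 1001✓ 1011✓ 1101✓ 1111✓
Round 1: -001✓ -011✓ 0-10 00-1✓ 001- 01-0 1-01✓ 1-11✓ 10-1✓ 100- 11-1✓
Round 2: -0-1 1--1
PIs = {-0-1, 0-10, 001-, 01-0, 1--1, 100-}
Coverage chart:
  m1: -0-1 ←essential
  m2: 0-10,001-
  m3: -0-1,001-
  m4: 01-0 ←essential
  m9: -0-1,1--1,100-
  m13: 1--1 ←essential
  m15: 1--1 ←essential
Essential: -0-1, 01-0, 1--1

3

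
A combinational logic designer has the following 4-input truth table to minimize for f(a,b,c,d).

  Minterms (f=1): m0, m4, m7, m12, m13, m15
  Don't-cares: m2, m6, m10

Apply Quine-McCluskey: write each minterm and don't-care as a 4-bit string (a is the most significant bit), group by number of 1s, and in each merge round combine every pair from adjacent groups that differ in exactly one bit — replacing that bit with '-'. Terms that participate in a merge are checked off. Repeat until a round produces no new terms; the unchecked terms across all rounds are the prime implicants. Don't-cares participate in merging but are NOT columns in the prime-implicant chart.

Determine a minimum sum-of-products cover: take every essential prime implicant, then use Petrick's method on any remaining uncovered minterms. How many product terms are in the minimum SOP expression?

Round 0: 0000✓ 0010✓ 0100✓ 0110✓ 0111✓ 1010✓ 1100✓ 1101✓ 1111✓
Round 1: -010 -100 -111 0-00✓ 0-10✓ 00-0✓ 01-0✓ 011- 11-1 110-
Round 2: 0--0
PIs = {-010, -100, -111, 0--0, 011-, 11-1, 110-}
Coverage chart:
  m0: 0--0 ←essential
  m4: -100,0--0
  m7: -111,011-
  m12: -100,110-
  m13: 11-1,110-
  m15: -111,11-1
Essential: 0--0
Petrick residual → -111, 110-
Min cover (3 terms): bcd + a'd' + abc'

3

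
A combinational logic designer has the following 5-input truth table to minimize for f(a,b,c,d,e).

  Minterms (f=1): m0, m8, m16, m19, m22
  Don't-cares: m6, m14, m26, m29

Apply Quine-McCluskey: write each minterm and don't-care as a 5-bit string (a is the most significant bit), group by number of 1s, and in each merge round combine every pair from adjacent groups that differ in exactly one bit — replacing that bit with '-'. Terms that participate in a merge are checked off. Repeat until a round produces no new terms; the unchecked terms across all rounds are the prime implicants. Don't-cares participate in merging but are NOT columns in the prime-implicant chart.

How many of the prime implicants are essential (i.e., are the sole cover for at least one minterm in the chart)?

4

[col 0] 00000*, 00110*, 01000*, 01110*, 10000*, 10011, 10110*, 11010, 11101
[col 1] -0000, -0110, 0-000, 0-110
Prime implicants: -0000, -0110, 0-000, 0-110, 10011, 11010, 11101
PI chart (minterm → PIs covering it):
  0 | -0000,0-000
  8 | 0-000  (sole → essential)
  16 | -0000  (sole → essential)
  19 | 10011  (sole → essential)
  22 | -0110  (sole → essential)
Essential prime implicants: -0000, -0110, 0-000, 10011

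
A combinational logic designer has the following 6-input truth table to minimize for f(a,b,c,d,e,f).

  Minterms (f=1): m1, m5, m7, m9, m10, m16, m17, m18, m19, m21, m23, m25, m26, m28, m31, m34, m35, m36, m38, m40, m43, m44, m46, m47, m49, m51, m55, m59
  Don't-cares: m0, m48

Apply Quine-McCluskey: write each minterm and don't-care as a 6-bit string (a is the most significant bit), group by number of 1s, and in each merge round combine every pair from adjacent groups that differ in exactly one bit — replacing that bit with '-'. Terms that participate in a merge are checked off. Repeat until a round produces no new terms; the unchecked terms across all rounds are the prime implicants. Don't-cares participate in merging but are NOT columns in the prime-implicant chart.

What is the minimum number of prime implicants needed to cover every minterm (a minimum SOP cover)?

13

Round 0: 000000✓ 000001✓ 000101✓ 000111✓ 001001✓ 001010✓ 010000✓ 010001✓ 010010✓ 010011✓ 010101✓ 010111✓ 011001✓ 011010✓ 011100 011111✓ 100010✓ 100011✓ 100100✓ 100110✓ 101000✓ 101011✓ 101100✓ 101110✓ 101111✓ 110000✓ 110001✓ 110011✓ 110111✓ 111011✓
Round 1: -10000✓ -10001✓ -10011✓ -10111✓ 0-0000✓ 0-0001✓ 0-0101✓ 0-0111✓ 0-1001✓ 0-1010 00-001✓ 000-01✓ 00000-✓ 0001-1✓ 01-001✓ 01-010 01-111 010-01✓ 010-11✓ 0100-0✓ 0100-1✓ 01000-✓ 01001-✓ 0101-1✓ 1-0011✓ 1-1011✓ 10-011✓ 10-100✓ 10-110✓ 100-10 10001- 1001-0✓ 101-00 101-11 1011-0✓ 10111- 11-011✓ 110-11✓ 1100-1✓ 11000-✓
Round 2: -10-11 -100-1 -1000- 0--001 0-0-01 0-000- 0-01-1 010--1 0100-- 1--011 10-1-0
PIs = {-10-11, -100-1, -1000-, 0--001, 0-0-01, 0-000-, 0-01-1, 0-1010, 01-010, 01-111, 010--1, 0100--, 011100, 1--011, 10-1-0, 100-10, 10001-, 101-00, 101-11, 10111-}
Coverage chart:
  m1: 0--001,0-0-01,0-000-
  m5: 0-0-01,0-01-1
  m7: 0-01-1 ←essential
  m9: 0--001 ←essential
  m10: 0-1010 ←essential
  m16: -1000-,0-000-,0100--
  m17: -100-1,-1000-,0--001,0-0-01,0-000-,010--1,0100--
  m18: 01-010,0100--
  m19: -10-11,-100-1,010--1,0100--
  m21: 0-0-01,0-01-1,010--1
  m23: -10-11,0-01-1,01-111,010--1
  m25: 0--001 ←essential
  m26: 0-1010,01-010
  m28: 011100 ←essential
  m31: 01-111 ←essential
  m34: 100-10,10001-
  m35: 1--011,10001-
  m36: 10-1-0 ←essential
  m38: 10-1-0,100-10
  m40: 101-00 ←essential
  m43: 1--011,101-11
  m44: 10-1-0,101-00
  m46: 10-1-0,10111-
  m47: 101-11,10111-
  m49: -100-1,-1000-
  m51: -10-11,-100-1,1--011
  m55: -10-11 ←essential
  m59: 1--011 ←essential
Essential: -10-11, 0--001, 0-01-1, 0-1010, 01-111, 011100, 1--011, 10-1-0, 101-00
Petrick residual → -100-1, 0100--, 100-10, 101-11
Min cover (13 terms): bc'ef + bc'd'f + a'd'e'f + a'c'df + a'cd'ef' + a'bdef + a'bc'd' + a'bcde'f' + ad'ef + ab'df' + ab'c'ef' + ab'ce'f' + ab'cef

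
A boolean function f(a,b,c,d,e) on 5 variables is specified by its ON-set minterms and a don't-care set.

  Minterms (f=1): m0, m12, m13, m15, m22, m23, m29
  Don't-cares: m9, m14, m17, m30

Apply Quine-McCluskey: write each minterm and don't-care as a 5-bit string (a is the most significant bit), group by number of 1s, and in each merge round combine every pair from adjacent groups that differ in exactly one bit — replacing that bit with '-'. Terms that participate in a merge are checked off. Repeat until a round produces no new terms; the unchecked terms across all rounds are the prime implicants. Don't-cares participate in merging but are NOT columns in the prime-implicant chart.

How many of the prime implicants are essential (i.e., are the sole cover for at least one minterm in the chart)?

size-2^0 implicants → 00000  01001(✓)  01100(✓)  01101(✓)  01110(✓)  01111(✓)  10001  10110(✓)  10111(✓)  11101(✓)  11110(✓)
size-2^1 implicants → -1101  -1110  01-01  011-0(✓)  011-1(✓)  0110-(✓)  0111-(✓)  1-110  1011-
size-2^2 implicants → 011--
Unchecked terms (primes): -1101, -1110, 00000, 01-01, 011--, 1-110, 10001, 1011-
Minterm coverage:
  m0 ⊆ 00000 [E]
  m12 ⊆ 011-- [E]
  m13 ⊆ -1101,01-01,011--
  m15 ⊆ 011-- [E]
  m22 ⊆ 1-110,1011-
  m23 ⊆ 1011- [E]
  m29 ⊆ -1101 [E]
E = {-1101, 00000, 011--, 1011-}

4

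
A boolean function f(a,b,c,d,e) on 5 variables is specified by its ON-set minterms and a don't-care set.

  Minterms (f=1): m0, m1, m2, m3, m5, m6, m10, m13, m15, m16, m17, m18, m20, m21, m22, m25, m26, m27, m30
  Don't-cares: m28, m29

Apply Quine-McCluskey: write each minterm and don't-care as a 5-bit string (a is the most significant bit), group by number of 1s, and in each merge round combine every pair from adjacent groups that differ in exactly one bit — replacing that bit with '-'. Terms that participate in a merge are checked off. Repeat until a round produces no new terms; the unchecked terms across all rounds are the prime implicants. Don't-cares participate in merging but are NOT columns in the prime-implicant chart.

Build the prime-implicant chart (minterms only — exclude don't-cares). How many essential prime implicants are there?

4

[col 0] 00000*, 00001*, 00010*, 00011*, 00101*, 00110*, 01010*, 01101*, 01111*, 10000*, 10001*, 10010*, 10100*, 10101*, 10110*, 11001*, 11010*, 11011*, 11100*, 11101*, 11110*
[col 1] -0000*, -0001*, -0010*, -0101*, -0110*, -1010*, -1101*, 0-010*, 0-101*, 00-01*, 00-10*, 000-0*, 000-1*, 0000-*, 0001-*, 011-1, 1-001*, 1-010*, 1-100*, 1-101*, 1-110*, 10-00*, 10-01*, 10-10*, 100-0*, 1000-*, 101-0*, 1010-*, 11-01*, 11-10*, 110-1, 1101-, 111-0*, 1110-*
[col 2] --010, --101, -0-01, -0-10, -00-0, -000-, 000--, 1--01, 1--10, 1-1-0, 1-10-, 10--0, 10-0-
Prime implicants: --010, --101, -0-01, -0-10, -00-0, -000-, 000--, 011-1, 1--01, 1--10, 1-1-0, 1-10-, 10--0, 10-0-, 110-1, 1101-
PI chart (minterm → PIs covering it):
  0 | -00-0,-000-,000--
  1 | -0-01,-000-,000--
  2 | --010,-0-10,-00-0,000--
  3 | 000--  (sole → essential)
  5 | --101,-0-01
  6 | -0-10  (sole → essential)
  10 | --010  (sole → essential)
  13 | --101,011-1
  15 | 011-1  (sole → essential)
  16 | -00-0,-000-,10--0,10-0-
  17 | -0-01,-000-,1--01,10-0-
  18 | --010,-0-10,-00-0,1--10,10--0
  20 | 1-1-0,1-10-,10--0,10-0-
  21 | --101,-0-01,1--01,1-10-,10-0-
  22 | -0-10,1--10,1-1-0,10--0
  25 | 1--01,110-1
  26 | --010,1--10,1101-
  27 | 110-1,1101-
  30 | 1--10,1-1-0
Essential prime implicants: --010, -0-10, 000--, 011-1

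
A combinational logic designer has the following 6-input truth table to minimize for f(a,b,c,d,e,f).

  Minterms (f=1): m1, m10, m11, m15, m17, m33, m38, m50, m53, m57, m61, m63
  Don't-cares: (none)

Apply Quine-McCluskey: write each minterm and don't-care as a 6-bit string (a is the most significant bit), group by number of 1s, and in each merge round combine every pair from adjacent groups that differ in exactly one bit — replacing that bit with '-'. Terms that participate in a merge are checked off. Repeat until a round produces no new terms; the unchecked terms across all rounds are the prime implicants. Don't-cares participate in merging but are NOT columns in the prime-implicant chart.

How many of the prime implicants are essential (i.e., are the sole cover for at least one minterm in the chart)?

[col 0] 000001*, 001010*, 001011*, 001111*, 010001*, 100001*, 100110, 110010, 110101*, 111001*, 111101*, 111111*
[col 1] -00001, 0-0001, 001-11, 00101-, 11-101, 111-01, 1111-1
Prime implicants: -00001, 0-0001, 001-11, 00101-, 100110, 11-101, 110010, 111-01, 1111-1
PI chart (minterm → PIs covering it):
  1 | -00001,0-0001
  10 | 00101-  (sole → essential)
  11 | 001-11,00101-
  15 | 001-11  (sole → essential)
  17 | 0-0001  (sole → essential)
  33 | -00001  (sole → essential)
  38 | 100110  (sole → essential)
  50 | 110010  (sole → essential)
  53 | 11-101  (sole → essential)
  57 | 111-01  (sole → essential)
  61 | 11-101,111-01,1111-1
  63 | 1111-1  (sole → essential)
Essential prime implicants: -00001, 0-0001, 001-11, 00101-, 100110, 11-101, 110010, 111-01, 1111-1

9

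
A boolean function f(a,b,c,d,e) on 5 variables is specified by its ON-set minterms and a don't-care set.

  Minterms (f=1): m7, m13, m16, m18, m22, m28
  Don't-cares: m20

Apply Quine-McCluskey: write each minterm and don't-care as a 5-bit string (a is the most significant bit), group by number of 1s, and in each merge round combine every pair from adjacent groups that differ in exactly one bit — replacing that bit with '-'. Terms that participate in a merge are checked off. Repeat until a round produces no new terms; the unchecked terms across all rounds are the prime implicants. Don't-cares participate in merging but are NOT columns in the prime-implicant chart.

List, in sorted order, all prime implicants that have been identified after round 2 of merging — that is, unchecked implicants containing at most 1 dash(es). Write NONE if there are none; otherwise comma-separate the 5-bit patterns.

00111, 01101, 1-100

Round 0: 00111 01101 10000✓ 10010✓ 10100✓ 10110✓ 11100✓
Round 1: 1-100 10-00✓ 10-10✓ 100-0✓ 101-0✓
Round 2: 10--0
PIs = {00111, 01101, 1-100, 10--0}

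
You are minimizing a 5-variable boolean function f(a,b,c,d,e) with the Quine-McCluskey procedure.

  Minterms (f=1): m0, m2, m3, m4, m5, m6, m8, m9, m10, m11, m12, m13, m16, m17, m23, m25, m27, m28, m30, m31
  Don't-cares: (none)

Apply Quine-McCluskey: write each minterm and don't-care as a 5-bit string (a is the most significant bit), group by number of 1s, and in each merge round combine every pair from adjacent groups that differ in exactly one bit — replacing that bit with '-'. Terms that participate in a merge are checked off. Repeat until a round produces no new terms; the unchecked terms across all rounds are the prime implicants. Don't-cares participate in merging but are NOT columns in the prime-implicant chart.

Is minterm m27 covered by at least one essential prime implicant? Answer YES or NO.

NO

Round 0: 00000✓ 00010✓ 00011✓ 00100✓ 00101✓ 00110✓ 01000✓ 01001✓ 01010✓ 01011✓ 01100✓ 01101✓ 10000✓ 10001✓ 10111✓ 11001✓ 11011✓ 11100✓ 11110✓ 11111✓
Round 1: -0000 -1001✓ -1011✓ -1100 0-000✓ 0-010✓ 0-011✓ 0-100✓ 0-101✓ 00-00✓ 00-10✓ 000-0✓ 0001-✓ 001-0✓ 0010-✓ 01-00✓ 01-01✓ 010-0✓ 010-1✓ 0100-✓ 0101-✓ 0110-✓ 1-001 1-111 1000- 11-11 110-1✓ 111-0 1111-
Round 2: -10-1 0--00 0-0-0 0-01- 0-10- 00--0 01-0- 010--
PIs = {-0000, -10-1, -1100, 0--00, 0-0-0, 0-01-, 0-10-, 00--0, 01-0-, 010--, 1-001, 1-111, 1000-, 11-11, 111-0, 1111-}
Coverage chart:
  m0: -0000,0--00,0-0-0,00--0
  m2: 0-0-0,0-01-,00--0
  m3: 0-01- ←essential
  m4: 0--00,0-10-,00--0
  m5: 0-10- ←essential
  m6: 00--0 ←essential
  m8: 0--00,0-0-0,01-0-,010--
  m9: -10-1,01-0-,010--
  m10: 0-0-0,0-01-,010--
  m11: -10-1,0-01-,010--
  m12: -1100,0--00,0-10-,01-0-
  m13: 0-10-,01-0-
  m16: -0000,1000-
  m17: 1-001,1000-
  m23: 1-111 ←essential
  m25: -10-1,1-001
  m27: -10-1,11-11
  m28: -1100,111-0
  m30: 111-0,1111-
  m31: 1-111,11-11,1111-
Essential: 0-01-, 0-10-, 00--0, 1-111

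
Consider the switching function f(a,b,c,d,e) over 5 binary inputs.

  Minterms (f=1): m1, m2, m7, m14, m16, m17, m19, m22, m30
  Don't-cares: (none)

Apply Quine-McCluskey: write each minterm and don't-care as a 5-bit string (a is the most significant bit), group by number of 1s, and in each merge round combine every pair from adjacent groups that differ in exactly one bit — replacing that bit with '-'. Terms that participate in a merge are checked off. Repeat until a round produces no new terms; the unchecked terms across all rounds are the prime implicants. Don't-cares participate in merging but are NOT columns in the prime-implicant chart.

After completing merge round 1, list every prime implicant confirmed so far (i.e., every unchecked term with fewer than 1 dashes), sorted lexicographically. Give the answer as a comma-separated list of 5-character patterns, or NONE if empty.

[col 0] 00001*, 00010, 00111, 01110*, 10000*, 10001*, 10011*, 10110*, 11110*
[col 1] -0001, -1110, 1-110, 100-1, 1000-
Prime implicants: -0001, -1110, 00010, 00111, 1-110, 100-1, 1000-

00010, 00111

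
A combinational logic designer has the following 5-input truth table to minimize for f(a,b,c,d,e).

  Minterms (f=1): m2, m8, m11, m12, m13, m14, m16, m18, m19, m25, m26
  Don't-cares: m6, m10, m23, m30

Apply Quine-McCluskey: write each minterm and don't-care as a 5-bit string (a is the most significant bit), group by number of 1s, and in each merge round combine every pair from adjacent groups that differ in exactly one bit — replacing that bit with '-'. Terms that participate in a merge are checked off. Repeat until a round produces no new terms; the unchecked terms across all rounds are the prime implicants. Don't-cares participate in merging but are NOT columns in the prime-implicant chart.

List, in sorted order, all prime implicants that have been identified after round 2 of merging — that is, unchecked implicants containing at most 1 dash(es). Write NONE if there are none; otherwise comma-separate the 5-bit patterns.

size-2^0 implicants → 00010(✓)  00110(✓)  01000(✓)  01010(✓)  01011(✓)  01100(✓)  01101(✓)  01110(✓)  10000(✓)  10010(✓)  10011(✓)  10111(✓)  11001  11010(✓)  11110(✓)
size-2^1 implicants → -0010(✓)  -1010(✓)  -1110(✓)  0-010(✓)  0-110(✓)  00-10(✓)  01-00(✓)  01-10(✓)  010-0(✓)  0101-  011-0(✓)  0110-  1-010(✓)  10-11  100-0  1001-  11-10(✓)
size-2^2 implicants → --010  -1-10  0--10  01--0
Unchecked terms (primes): --010, -1-10, 0--10, 01--0, 0101-, 0110-, 10-11, 100-0, 1001-, 11001

0101-, 0110-, 10-11, 100-0, 1001-, 11001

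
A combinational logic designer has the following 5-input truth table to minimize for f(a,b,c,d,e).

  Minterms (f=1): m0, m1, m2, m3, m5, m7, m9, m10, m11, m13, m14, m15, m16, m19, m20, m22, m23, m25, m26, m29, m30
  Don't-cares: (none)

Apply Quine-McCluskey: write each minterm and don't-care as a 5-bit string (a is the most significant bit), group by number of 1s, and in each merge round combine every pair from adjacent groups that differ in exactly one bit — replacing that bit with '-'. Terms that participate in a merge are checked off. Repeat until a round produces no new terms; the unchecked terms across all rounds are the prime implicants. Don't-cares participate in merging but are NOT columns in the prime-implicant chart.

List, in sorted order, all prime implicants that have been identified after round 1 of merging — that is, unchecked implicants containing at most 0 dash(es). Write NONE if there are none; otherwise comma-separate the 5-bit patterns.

size-2^0 implicants → 00000(✓)  00001(✓)  00010(✓)  00011(✓)  00101(✓)  00111(✓)  01001(✓)  01010(✓)  01011(✓)  01101(✓)  01110(✓)  01111(✓)  10000(✓)  10011(✓)  10100(✓)  10110(✓)  10111(✓)  11001(✓)  11010(✓)  11101(✓)  11110(✓)
size-2^1 implicants → -0000  -0011(✓)  -0111(✓)  -1001(✓)  -1010(✓)  -1101(✓)  -1110(✓)  0-001(✓)  0-010(✓)  0-011(✓)  0-101(✓)  0-111(✓)  00-01(✓)  00-11(✓)  000-0(✓)  000-1(✓)  0000-(✓)  0001-(✓)  001-1(✓)  01-01(✓)  01-10(✓)  01-11(✓)  010-1(✓)  0101-(✓)  011-1(✓)  0111-(✓)  1-110  10-00  10-11(✓)  101-0  1011-  11-01(✓)  11-10(✓)
size-2^2 implicants → -0-11  -1-01  -1-10  0--01(✓)  0--11(✓)  0-0-1(✓)  0-01-  0-1-1(✓)  00--1(✓)  000--  01--1(✓)  01-1-
size-2^3 implicants → 0---1
Unchecked terms (primes): -0-11, -0000, -1-01, -1-10, 0---1, 0-01-, 000--, 01-1-, 1-110, 10-00, 101-0, 1011-

NONE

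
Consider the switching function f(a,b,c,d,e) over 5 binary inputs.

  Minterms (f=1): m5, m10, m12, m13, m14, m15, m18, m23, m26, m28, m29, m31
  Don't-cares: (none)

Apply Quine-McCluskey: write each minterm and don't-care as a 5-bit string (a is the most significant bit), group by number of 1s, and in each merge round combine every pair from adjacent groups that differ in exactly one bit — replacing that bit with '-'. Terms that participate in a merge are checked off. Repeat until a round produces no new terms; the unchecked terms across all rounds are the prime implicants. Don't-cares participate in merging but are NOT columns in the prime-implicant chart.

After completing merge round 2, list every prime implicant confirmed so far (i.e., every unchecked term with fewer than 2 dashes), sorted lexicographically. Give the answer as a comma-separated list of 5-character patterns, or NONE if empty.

size-2^0 implicants → 00101(✓)  01010(✓)  01100(✓)  01101(✓)  01110(✓)  01111(✓)  10010(✓)  10111(✓)  11010(✓)  11100(✓)  11101(✓)  11111(✓)
size-2^1 implicants → -1010  -1100(✓)  -1101(✓)  -1111(✓)  0-101  01-10  011-0(✓)  011-1(✓)  0110-(✓)  0111-(✓)  1-010  1-111  111-1(✓)  1110-(✓)
size-2^2 implicants → -11-1  -110-  011--
Unchecked terms (primes): -1010, -11-1, -110-, 0-101, 01-10, 011--, 1-010, 1-111

-1010, 0-101, 01-10, 1-010, 1-111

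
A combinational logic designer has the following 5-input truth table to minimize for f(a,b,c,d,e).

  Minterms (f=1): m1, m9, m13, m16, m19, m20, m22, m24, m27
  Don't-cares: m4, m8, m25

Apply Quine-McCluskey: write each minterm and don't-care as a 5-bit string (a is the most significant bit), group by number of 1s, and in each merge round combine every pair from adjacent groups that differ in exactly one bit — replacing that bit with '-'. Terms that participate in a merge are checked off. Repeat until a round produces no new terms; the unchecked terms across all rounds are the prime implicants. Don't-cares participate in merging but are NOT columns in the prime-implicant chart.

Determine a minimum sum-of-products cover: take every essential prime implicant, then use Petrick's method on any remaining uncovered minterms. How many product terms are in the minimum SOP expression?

5

size-2^0 implicants → 00001(✓)  00100(✓)  01000(✓)  01001(✓)  01101(✓)  10000(✓)  10011(✓)  10100(✓)  10110(✓)  11000(✓)  11001(✓)  11011(✓)
size-2^1 implicants → -0100  -1000(✓)  -1001(✓)  0-001  01-01  0100-(✓)  1-000  1-011  10-00  101-0  110-1  1100-(✓)
size-2^2 implicants → -100-
Unchecked terms (primes): -0100, -100-, 0-001, 01-01, 1-000, 1-011, 10-00, 101-0, 110-1
Minterm coverage:
  m1 ⊆ 0-001 [E]
  m9 ⊆ -100-,0-001,01-01
  m13 ⊆ 01-01 [E]
  m16 ⊆ 1-000,10-00
  m19 ⊆ 1-011 [E]
  m20 ⊆ -0100,10-00,101-0
  m22 ⊆ 101-0 [E]
  m24 ⊆ -100-,1-000
  m27 ⊆ 1-011,110-1
E = {0-001, 01-01, 1-011, 101-0}
Petrick residual → 1-000
Cover = a'c'd'e + a'bd'e + ac'd'e' + ac'de + ab'ce'  |cover|=5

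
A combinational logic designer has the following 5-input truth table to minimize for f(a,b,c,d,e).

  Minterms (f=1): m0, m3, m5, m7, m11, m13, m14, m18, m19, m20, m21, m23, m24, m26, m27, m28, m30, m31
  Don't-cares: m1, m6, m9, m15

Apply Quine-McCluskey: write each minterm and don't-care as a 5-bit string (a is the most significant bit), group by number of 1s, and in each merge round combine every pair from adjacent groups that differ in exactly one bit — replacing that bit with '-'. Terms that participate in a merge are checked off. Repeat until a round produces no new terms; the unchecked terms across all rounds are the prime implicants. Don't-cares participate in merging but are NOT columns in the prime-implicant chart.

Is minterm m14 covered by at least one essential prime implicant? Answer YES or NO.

NO

[col 0] 00000*, 00001*, 00011*, 00101*, 00110*, 00111*, 01001*, 01011*, 01101*, 01110*, 01111*, 10010*, 10011*, 10100*, 10101*, 10111*, 11000*, 11010*, 11011*, 11100*, 11110*, 11111*
[col 1] -0011*, -0101*, -0111*, -1011*, -1110*, -1111*, 0-001*, 0-011*, 0-101*, 0-110*, 0-111*, 00-01*, 00-11*, 000-1*, 0000-, 001-1*, 0011-*, 01-01*, 01-11*, 010-1*, 011-1*, 0111-*, 1-010*, 1-011*, 1-100, 1-111*, 10-11*, 1001-*, 101-1*, 1010-, 11-00*, 11-10*, 11-11*, 110-0*, 1101-*, 111-0*, 1111-*
[col 2] --011*, --111*, -0-11*, -01-1, -1-11*, -111-, 0--01*, 0--11*, 0-0-1*, 0-1-1*, 0-11-, 00--1*, 01--1*, 1--11*, 1-01-, 11--0, 11-1-
[col 3] ---11, 0---1
Prime implicants: ---11, -01-1, -111-, 0---1, 0-11-, 0000-, 1-01-, 1-100, 1010-, 11--0, 11-1-
PI chart (minterm → PIs covering it):
  0 | 0000-  (sole → essential)
  3 | ---11,0---1
  5 | -01-1,0---1
  7 | ---11,-01-1,0---1,0-11-
  11 | ---11,0---1
  13 | 0---1  (sole → essential)
  14 | -111-,0-11-
  18 | 1-01-  (sole → essential)
  19 | ---11,1-01-
  20 | 1-100,1010-
  21 | -01-1,1010-
  23 | ---11,-01-1
  24 | 11--0  (sole → essential)
  26 | 1-01-,11--0,11-1-
  27 | ---11,1-01-,11-1-
  28 | 1-100,11--0
  30 | -111-,11--0,11-1-
  31 | ---11,-111-,11-1-
Essential prime implicants: 0---1, 0000-, 1-01-, 11--0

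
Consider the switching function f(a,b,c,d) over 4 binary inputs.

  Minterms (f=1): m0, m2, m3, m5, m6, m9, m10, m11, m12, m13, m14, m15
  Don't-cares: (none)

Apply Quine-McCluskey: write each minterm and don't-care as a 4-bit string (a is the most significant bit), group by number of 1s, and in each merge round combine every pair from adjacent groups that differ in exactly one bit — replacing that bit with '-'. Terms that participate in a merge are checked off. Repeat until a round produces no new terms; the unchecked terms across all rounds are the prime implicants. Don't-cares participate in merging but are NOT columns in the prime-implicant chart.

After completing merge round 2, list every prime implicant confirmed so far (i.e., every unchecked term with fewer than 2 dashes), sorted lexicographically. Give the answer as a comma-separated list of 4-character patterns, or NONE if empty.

[col 0] 0000*, 0010*, 0011*, 0101*, 0110*, 1001*, 1010*, 1011*, 1100*, 1101*, 1110*, 1111*
[col 1] -010*, -011*, -101, -110*, 0-10*, 00-0, 001-*, 1-01*, 1-10*, 1-11*, 10-1*, 101-*, 11-0*, 11-1*, 110-*, 111-*
[col 2] --10, -01-, 1--1, 1-1-, 11--
Prime implicants: --10, -01-, -101, 00-0, 1--1, 1-1-, 11--

-101, 00-0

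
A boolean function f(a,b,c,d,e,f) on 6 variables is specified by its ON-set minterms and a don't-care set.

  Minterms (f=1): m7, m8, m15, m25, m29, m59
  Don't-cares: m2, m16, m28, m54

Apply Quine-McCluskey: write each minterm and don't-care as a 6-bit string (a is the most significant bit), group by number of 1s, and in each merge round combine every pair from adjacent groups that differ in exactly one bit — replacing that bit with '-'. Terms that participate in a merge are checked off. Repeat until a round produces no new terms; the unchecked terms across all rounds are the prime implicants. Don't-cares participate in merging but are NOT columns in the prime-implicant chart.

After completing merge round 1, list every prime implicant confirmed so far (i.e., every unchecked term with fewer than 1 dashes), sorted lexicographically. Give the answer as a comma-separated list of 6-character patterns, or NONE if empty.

[col 0] 000010, 000111*, 001000, 001111*, 010000, 011001*, 011100*, 011101*, 110110, 111011
[col 1] 00-111, 011-01, 01110-
Prime implicants: 00-111, 000010, 001000, 010000, 011-01, 01110-, 110110, 111011

000010, 001000, 010000, 110110, 111011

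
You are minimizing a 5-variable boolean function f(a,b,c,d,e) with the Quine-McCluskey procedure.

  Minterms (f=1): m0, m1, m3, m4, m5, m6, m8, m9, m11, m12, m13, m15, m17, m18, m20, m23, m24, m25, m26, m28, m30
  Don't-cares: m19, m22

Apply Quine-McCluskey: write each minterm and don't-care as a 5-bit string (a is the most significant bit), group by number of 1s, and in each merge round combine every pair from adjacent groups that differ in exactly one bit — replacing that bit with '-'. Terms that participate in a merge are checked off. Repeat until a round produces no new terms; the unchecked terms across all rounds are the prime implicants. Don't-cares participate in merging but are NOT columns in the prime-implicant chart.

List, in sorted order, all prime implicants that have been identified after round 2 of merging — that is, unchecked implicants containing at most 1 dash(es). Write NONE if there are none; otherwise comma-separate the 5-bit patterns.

NONE

size-2^0 implicants → 00000(✓)  00001(✓)  00011(✓)  00100(✓)  00101(✓)  00110(✓)  01000(✓)  01001(✓)  01011(✓)  01100(✓)  01101(✓)  01111(✓)  10001(✓)  10010(✓)  10011(✓)  10100(✓)  10110(✓)  10111(✓)  11000(✓)  11001(✓)  11010(✓)  11100(✓)  11110(✓)
size-2^1 implicants → -0001(✓)  -0011(✓)  -0100(✓)  -0110(✓)  -1000(✓)  -1001(✓)  -1100(✓)  0-000(✓)  0-001(✓)  0-011(✓)  0-100(✓)  0-101(✓)  00-00(✓)  00-01(✓)  000-1(✓)  0000-(✓)  001-0(✓)  0010-(✓)  01-00(✓)  01-01(✓)  01-11(✓)  010-1(✓)  0100-(✓)  011-1(✓)  0110-(✓)  1-001(✓)  1-010(✓)  1-100(✓)  1-110(✓)  10-10(✓)  10-11(✓)  100-1(✓)  1001-(✓)  101-0(✓)  1011-(✓)  11-00(✓)  11-10(✓)  110-0(✓)  1100-(✓)  111-0(✓)
size-2^2 implicants → --001  --100  -00-1  -01-0  -1-00  -100-  0--00(✓)  0--01(✓)  0-0-1  0-00-(✓)  0-10-(✓)  00-0-(✓)  01--1  01-0-(✓)  1--10  1-1-0  10-1-  11--0
size-2^3 implicants → 0--0-
Unchecked terms (primes): --001, --100, -00-1, -01-0, -1-00, -100-, 0--0-, 0-0-1, 01--1, 1--10, 1-1-0, 10-1-, 11--0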